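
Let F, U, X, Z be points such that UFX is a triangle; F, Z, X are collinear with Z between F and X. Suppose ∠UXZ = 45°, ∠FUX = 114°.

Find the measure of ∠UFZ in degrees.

∠UFZ = 21°

1. ∠FXU = 45°  [Z on ray XF]
2. ∠UFX = 21°  [△UFX]
3. ∠UFZ = 21°  [Z on ray FX]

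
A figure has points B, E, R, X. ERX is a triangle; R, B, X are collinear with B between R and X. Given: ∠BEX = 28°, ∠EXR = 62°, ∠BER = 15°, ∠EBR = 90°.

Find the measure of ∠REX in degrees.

1. ∠BRE = 75°  [△ERB]
2. ∠ERX = 75°  [B on ray RX]
3. ∠REX = 43°  [△ERX]

∠REX = 43°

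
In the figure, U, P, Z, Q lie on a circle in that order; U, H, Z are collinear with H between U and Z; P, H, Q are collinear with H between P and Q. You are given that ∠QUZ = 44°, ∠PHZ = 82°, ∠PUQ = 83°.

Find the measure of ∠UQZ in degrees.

∠UQZ = 93°

1. ∠QPZ = 44°  [same arc ZQ]
2. ∠QHU = 82°  [vertical angles at H]
3. ∠PZQ = 97°  [cyclic UPZQ, opposite ∠U+∠Z]
4. ∠PQZ = 39°  [△PZQ]
5. ∠QHZ = 98°  [linear pair at H on UZ]
6. ∠QZU = 43°  [△ZHQ]
7. ∠UQZ = 93°  [△UZQ]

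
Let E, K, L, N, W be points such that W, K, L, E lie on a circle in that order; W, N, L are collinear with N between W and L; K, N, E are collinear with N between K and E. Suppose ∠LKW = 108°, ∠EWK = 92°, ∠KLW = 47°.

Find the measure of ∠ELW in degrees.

∠ELW = 41°

1. ∠KEW = 47°  [same arc WK]
2. ∠EKW = 41°  [△WKE]
3. ∠ELW = 41°  [same arc WE]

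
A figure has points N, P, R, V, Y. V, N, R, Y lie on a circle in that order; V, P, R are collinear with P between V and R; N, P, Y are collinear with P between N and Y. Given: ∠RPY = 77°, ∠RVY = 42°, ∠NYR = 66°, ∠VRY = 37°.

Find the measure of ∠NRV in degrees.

1. ∠NPV = 77°  [vertical angles at P]
2. ∠RNY = 42°  [same arc RY]
3. ∠NPR = 103°  [linear pair at P on VR]
4. ∠NRV = 35°  [△NPR]

∠NRV = 35°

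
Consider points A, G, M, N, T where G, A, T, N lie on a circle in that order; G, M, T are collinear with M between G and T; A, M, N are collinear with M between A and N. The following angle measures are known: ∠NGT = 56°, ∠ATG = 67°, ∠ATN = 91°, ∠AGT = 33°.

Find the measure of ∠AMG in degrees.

∠AMG = 123°

1. ∠NAT = 56°  [same arc TN]
2. ∠AMT = 57°  [△AMT]
3. ∠AMG = 123°  [linear pair at M on GT]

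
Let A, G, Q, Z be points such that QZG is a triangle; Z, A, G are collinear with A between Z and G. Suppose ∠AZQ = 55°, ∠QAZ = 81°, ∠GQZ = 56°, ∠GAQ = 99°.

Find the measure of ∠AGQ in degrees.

1. ∠GZQ = 55°  [A on ray ZG]
2. ∠QGZ = 69°  [△QZG]
3. ∠AGQ = 69°  [A on ray GZ]

∠AGQ = 69°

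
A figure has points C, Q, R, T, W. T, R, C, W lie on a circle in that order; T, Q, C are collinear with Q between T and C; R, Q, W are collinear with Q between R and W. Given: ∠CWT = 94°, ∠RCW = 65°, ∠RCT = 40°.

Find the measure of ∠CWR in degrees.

1. ∠CRT = 86°  [cyclic TRCW, opposite ∠R+∠W]
2. ∠CTR = 54°  [△TRC]
3. ∠CWR = 54°  [same arc RC]

∠CWR = 54°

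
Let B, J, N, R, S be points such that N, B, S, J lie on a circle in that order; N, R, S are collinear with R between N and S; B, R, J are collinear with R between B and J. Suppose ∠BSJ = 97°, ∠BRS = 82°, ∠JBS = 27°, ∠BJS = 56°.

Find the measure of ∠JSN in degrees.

∠JSN = 26°

1. ∠JRN = 82°  [vertical angles at R]
2. ∠JRS = 98°  [linear pair at R on NS]
3. ∠JSN = 26°  [△SRJ]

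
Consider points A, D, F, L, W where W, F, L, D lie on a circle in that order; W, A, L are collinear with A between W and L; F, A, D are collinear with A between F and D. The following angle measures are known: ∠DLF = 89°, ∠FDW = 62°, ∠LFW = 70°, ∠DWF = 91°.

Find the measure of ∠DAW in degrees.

1. ∠DFW = 27°  [△WFD]
2. ∠LDW = 110°  [cyclic WFLD, opposite ∠F+∠D]
3. ∠DLW = 27°  [same arc WD]
4. ∠DWL = 43°  [△WLD]
5. ∠DAW = 75°  [△WAD]

∠DAW = 75°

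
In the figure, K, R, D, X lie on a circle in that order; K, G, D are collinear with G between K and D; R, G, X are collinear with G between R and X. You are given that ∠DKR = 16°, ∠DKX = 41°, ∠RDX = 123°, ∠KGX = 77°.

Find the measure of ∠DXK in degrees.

1. ∠DXR = 16°  [same arc RD]
2. ∠DGX = 103°  [linear pair at G on KD]
3. ∠KDX = 61°  [△DGX]
4. ∠DXK = 78°  [△KDX]

∠DXK = 78°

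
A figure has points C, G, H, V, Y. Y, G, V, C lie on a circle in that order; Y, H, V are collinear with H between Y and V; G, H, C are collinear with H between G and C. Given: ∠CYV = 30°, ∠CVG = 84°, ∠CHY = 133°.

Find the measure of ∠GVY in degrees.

∠GVY = 17°

1. ∠CGV = 30°  [same arc VC]
2. ∠GHV = 133°  [vertical angles at H]
3. ∠GVY = 17°  [△GHV]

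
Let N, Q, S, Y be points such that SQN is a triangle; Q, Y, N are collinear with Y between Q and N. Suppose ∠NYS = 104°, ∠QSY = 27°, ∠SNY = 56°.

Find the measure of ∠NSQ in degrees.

1. ∠QYS = 76°  [linear pair at Y on QN]
2. ∠SQY = 77°  [△SQY]
3. ∠QNS = 56°  [Y on ray NQ]
4. ∠NQS = 77°  [Y on ray QN]
5. ∠NSQ = 47°  [△SQN]

∠NSQ = 47°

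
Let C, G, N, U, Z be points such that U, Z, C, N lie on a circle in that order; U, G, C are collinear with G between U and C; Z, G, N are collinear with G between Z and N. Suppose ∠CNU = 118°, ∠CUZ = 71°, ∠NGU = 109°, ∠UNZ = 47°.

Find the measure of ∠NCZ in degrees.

∠NCZ = 85°

1. ∠CZU = 62°  [cyclic UZCN, opposite ∠Z+∠N]
2. ∠CNZ = 71°  [same arc ZC]
3. ∠UCZ = 47°  [△UZC]
4. ∠CGZ = 109°  [vertical angles at G]
5. ∠CZN = 24°  [△ZGC]
6. ∠NCZ = 85°  [△ZCN]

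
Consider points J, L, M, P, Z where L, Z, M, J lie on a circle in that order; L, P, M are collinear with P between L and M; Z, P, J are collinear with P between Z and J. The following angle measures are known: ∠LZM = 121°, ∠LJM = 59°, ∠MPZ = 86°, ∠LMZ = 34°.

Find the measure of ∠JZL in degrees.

1. ∠MLZ = 25°  [△LZM]
2. ∠LPZ = 94°  [linear pair at P on LM]
3. ∠JZL = 61°  [△LPZ]

∠JZL = 61°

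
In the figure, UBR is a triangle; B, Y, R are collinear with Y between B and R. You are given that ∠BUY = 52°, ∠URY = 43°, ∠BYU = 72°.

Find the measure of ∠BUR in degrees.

∠BUR = 81°

1. ∠UBY = 56°  [△UBY]
2. ∠BRU = 43°  [Y on ray RB]
3. ∠RBU = 56°  [Y on ray BR]
4. ∠BUR = 81°  [△UBR]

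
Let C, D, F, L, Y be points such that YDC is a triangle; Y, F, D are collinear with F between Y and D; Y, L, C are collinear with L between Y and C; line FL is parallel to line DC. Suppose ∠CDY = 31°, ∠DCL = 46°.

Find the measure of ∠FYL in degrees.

1. ∠DCY = 46°  [L on ray CY]
2. ∠CYD = 103°  [△YDC]
3. ∠FYL = 103°  [F on YD, L on YC]

∠FYL = 103°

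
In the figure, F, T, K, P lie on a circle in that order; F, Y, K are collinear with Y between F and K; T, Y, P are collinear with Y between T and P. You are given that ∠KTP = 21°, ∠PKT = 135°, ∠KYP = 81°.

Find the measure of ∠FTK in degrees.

∠FTK = 96°

1. ∠KFP = 21°  [same arc KP]
2. ∠KPT = 24°  [△TKP]
3. ∠FKP = 75°  [△KYP]
4. ∠FPK = 84°  [△FKP]
5. ∠FTK = 96°  [cyclic FTKP, opposite ∠T+∠P]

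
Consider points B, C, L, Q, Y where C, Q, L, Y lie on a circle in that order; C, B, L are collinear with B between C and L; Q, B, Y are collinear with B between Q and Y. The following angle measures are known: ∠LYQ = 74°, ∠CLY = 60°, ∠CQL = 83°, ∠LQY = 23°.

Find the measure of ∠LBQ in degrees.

∠LBQ = 134°

1. ∠LCQ = 74°  [same arc QL]
2. ∠CLQ = 23°  [△CQL]
3. ∠LBQ = 134°  [△QBL]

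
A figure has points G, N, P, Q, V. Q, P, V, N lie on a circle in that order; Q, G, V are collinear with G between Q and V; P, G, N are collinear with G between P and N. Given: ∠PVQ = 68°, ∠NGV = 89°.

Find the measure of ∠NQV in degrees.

∠NQV = 21°

1. ∠PNQ = 68°  [same arc QP]
2. ∠NGQ = 91°  [linear pair at G on QV]
3. ∠NQV = 21°  [△QGN]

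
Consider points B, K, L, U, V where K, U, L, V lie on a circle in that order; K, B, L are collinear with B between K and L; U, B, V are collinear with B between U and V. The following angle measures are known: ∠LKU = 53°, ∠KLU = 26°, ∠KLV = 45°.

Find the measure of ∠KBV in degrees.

1. ∠LVU = 53°  [same arc UL]
2. ∠LBV = 82°  [△LBV]
3. ∠KBV = 98°  [linear pair at B on KL]

∠KBV = 98°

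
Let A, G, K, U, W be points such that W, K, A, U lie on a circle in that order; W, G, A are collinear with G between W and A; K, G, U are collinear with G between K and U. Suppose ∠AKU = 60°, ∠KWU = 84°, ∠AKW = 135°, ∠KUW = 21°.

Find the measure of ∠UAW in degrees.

1. ∠AWU = 60°  [same arc AU]
2. ∠AUW = 45°  [cyclic WKAU, opposite ∠K+∠U]
3. ∠UAW = 75°  [△WAU]

∠UAW = 75°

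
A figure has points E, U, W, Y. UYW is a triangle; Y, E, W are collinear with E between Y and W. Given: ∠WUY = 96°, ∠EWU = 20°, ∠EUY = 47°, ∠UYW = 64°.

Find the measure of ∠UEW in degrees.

1. ∠EYU = 64°  [E on ray YW]
2. ∠UEY = 69°  [△UYE]
3. ∠UEW = 111°  [linear pair at E on YW]

∠UEW = 111°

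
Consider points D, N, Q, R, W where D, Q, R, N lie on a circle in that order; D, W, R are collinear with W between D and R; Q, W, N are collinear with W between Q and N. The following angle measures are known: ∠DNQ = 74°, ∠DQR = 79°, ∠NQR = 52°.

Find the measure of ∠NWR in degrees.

∠NWR = 126°

1. ∠DRQ = 74°  [same arc DQ]
2. ∠DNR = 101°  [cyclic DQRN, opposite ∠Q+∠N]
3. ∠QDR = 27°  [△DQR]
4. ∠NDR = 52°  [same arc RN]
5. ∠DRN = 27°  [△DRN]
6. ∠QNR = 27°  [same arc QR]
7. ∠NWR = 126°  [△RWN]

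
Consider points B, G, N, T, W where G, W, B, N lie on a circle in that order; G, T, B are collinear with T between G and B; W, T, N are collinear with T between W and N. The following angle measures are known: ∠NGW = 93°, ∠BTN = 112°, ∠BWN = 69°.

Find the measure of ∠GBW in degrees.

1. ∠GTW = 112°  [vertical angles at T]
2. ∠BTW = 68°  [linear pair at T on GB]
3. ∠GBW = 43°  [△WTB]

∠GBW = 43°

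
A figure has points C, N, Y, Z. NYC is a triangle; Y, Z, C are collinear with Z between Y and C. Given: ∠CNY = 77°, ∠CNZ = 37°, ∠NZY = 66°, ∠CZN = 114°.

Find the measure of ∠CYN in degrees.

1. ∠NCZ = 29°  [△NZC]
2. ∠NCY = 29°  [Z on ray CY]
3. ∠CYN = 74°  [△NYC]

∠CYN = 74°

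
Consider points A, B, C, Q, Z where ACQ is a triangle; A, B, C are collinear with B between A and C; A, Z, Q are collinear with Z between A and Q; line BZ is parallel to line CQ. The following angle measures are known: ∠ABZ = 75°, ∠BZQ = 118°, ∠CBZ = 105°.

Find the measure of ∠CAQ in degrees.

∠CAQ = 43°

1. ∠AZB = 62°  [linear pair at Z on AQ]
2. ∠BAZ = 43°  [△ABZ]
3. ∠CAQ = 43°  [B on AC, Z on AQ]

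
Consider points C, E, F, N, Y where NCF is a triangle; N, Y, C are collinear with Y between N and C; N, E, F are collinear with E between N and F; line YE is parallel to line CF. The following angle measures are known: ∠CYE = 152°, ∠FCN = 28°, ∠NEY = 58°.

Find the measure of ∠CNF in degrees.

1. ∠EYN = 28°  [linear pair at Y on NC]
2. ∠ENY = 94°  [△NYE]
3. ∠CNF = 94°  [Y on NC, E on NF]

∠CNF = 94°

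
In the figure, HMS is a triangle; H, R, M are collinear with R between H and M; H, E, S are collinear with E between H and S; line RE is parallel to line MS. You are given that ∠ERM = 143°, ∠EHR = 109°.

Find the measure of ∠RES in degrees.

∠RES = 146°

1. ∠ERH = 37°  [linear pair at R on HM]
2. ∠HER = 34°  [△HRE]
3. ∠RES = 146°  [linear pair at E on HS]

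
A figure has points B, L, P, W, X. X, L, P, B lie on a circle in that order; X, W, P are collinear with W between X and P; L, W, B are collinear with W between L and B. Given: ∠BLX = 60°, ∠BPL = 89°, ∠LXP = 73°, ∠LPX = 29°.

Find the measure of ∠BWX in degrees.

1. ∠BPX = 60°  [same arc XB]
2. ∠LBP = 73°  [same arc LP]
3. ∠BWP = 47°  [△PWB]
4. ∠BWX = 133°  [linear pair at W on XP]

∠BWX = 133°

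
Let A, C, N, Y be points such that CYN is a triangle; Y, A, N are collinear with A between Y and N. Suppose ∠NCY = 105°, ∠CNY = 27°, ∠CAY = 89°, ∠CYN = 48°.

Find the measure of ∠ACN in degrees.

∠ACN = 62°

1. ∠ANC = 27°  [A on ray NY]
2. ∠CAN = 91°  [linear pair at A on YN]
3. ∠ACN = 62°  [△CAN]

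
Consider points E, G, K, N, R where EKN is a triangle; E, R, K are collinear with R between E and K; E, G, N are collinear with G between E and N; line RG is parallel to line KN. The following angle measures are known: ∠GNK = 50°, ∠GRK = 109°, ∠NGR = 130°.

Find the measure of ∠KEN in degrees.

∠KEN = 59°

1. ∠ERG = 71°  [linear pair at R on EK]
2. ∠EGR = 50°  [linear pair at G on EN]
3. ∠GER = 59°  [△ERG]
4. ∠KEN = 59°  [R on EK, G on EN]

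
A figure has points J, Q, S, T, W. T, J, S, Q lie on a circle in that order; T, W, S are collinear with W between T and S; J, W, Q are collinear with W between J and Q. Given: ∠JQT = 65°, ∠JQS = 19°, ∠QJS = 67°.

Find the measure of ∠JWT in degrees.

1. ∠JST = 65°  [same arc TJ]
2. ∠JWS = 48°  [△JWS]
3. ∠JWT = 132°  [linear pair at W on TS]

∠JWT = 132°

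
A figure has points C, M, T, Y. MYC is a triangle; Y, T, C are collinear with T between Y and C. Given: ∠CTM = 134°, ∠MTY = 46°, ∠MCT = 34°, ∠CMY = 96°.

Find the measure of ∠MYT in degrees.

∠MYT = 50°

1. ∠MCY = 34°  [T on ray CY]
2. ∠CYM = 50°  [△MYC]
3. ∠MYT = 50°  [T on ray YC]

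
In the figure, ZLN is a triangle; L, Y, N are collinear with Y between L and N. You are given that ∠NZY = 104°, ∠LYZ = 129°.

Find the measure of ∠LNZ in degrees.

1. ∠NYZ = 51°  [linear pair at Y on LN]
2. ∠YNZ = 25°  [△ZYN]
3. ∠LNZ = 25°  [Y on ray NL]

∠LNZ = 25°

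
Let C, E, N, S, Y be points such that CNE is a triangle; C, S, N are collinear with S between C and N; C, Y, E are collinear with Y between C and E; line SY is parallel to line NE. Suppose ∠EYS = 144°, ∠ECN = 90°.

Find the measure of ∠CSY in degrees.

∠CSY = 54°

1. ∠CYS = 36°  [linear pair at Y on CE]
2. ∠SCY = 90°  [S on CN, Y on CE]
3. ∠CSY = 54°  [△CSY]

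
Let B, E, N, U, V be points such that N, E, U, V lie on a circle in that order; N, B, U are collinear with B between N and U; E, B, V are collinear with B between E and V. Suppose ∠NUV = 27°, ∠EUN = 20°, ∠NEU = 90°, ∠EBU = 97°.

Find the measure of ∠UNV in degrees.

∠UNV = 63°

1. ∠EVN = 20°  [same arc NE]
2. ∠NBV = 97°  [vertical angles at B]
3. ∠UNV = 63°  [△NBV]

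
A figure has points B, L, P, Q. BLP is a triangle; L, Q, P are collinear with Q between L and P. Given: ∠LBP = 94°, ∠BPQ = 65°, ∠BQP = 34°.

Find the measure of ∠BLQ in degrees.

1. ∠BPL = 65°  [Q on ray PL]
2. ∠BLP = 21°  [△BLP]
3. ∠BLQ = 21°  [Q on ray LP]

∠BLQ = 21°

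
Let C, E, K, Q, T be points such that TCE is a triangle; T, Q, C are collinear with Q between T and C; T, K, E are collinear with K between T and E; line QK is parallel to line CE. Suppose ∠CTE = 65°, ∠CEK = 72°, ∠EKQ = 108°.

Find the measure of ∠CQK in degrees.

1. ∠KTQ = 65°  [Q on TC, K on TE]
2. ∠QKT = 72°  [linear pair at K on TE]
3. ∠KQT = 43°  [△TQK]
4. ∠CQK = 137°  [linear pair at Q on TC]

∠CQK = 137°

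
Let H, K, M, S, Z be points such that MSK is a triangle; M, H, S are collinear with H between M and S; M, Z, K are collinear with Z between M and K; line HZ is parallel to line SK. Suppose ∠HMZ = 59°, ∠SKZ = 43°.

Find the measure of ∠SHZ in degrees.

1. ∠KMS = 59°  [H on MS, Z on MK]
2. ∠MKS = 43°  [Z on ray KM]
3. ∠KSM = 78°  [△MSK]
4. ∠MHZ = 78°  [HZ∥SK, corresponding at H]
5. ∠SHZ = 102°  [linear pair at H on MS]

∠SHZ = 102°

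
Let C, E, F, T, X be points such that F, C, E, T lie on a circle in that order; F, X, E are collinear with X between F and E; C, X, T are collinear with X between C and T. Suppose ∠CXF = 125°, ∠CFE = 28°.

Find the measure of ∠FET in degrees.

∠FET = 27°

1. ∠EXT = 125°  [vertical angles at X]
2. ∠CTE = 28°  [same arc CE]
3. ∠FET = 27°  [△EXT]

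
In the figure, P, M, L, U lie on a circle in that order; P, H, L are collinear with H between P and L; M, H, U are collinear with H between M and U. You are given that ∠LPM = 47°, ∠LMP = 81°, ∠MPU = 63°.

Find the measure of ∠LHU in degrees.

1. ∠LUM = 47°  [same arc ML]
2. ∠MLP = 52°  [△PML]
3. ∠MLU = 117°  [cyclic PMLU, opposite ∠P+∠L]
4. ∠LMU = 16°  [△MLU]
5. ∠MUP = 52°  [same arc PM]
6. ∠LPU = 16°  [same arc LU]
7. ∠PHU = 112°  [△PHU]
8. ∠LHU = 68°  [linear pair at H on PL]

∠LHU = 68°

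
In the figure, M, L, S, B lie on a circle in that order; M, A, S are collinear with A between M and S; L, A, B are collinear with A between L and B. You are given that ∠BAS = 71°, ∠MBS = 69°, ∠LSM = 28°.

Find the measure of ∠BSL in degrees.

∠BSL = 96°

1. ∠LAM = 71°  [vertical angles at A]
2. ∠MLS = 111°  [cyclic MLSB, opposite ∠L+∠B]
3. ∠LBM = 28°  [same arc ML]
4. ∠LMS = 41°  [△MLS]
5. ∠BLM = 68°  [△MAL]
6. ∠BML = 84°  [△MLB]
7. ∠BSL = 96°  [cyclic MLSB, opposite ∠M+∠S]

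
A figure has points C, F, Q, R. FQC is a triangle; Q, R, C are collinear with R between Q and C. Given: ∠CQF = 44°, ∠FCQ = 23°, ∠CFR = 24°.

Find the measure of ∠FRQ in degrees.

∠FRQ = 47°

1. ∠FCR = 23°  [R on ray CQ]
2. ∠CRF = 133°  [△FRC]
3. ∠FRQ = 47°  [linear pair at R on QC]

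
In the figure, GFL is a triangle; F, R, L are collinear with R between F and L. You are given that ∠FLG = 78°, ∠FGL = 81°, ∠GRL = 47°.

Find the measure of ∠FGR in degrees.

1. ∠GFL = 21°  [△GFL]
2. ∠FRG = 133°  [linear pair at R on FL]
3. ∠GFR = 21°  [R on ray FL]
4. ∠FGR = 26°  [△GFR]

∠FGR = 26°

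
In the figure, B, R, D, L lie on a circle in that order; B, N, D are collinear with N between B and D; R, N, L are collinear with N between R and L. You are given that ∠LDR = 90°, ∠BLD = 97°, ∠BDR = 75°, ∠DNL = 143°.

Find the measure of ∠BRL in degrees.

∠BRL = 15°

1. ∠LBR = 90°  [cyclic BRDL, opposite ∠B+∠D]
2. ∠BLR = 75°  [same arc BR]
3. ∠BRL = 15°  [△BRL]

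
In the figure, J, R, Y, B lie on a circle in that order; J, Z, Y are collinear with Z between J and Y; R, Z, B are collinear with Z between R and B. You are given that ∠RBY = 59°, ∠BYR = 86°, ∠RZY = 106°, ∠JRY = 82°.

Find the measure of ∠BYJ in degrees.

∠BYJ = 47°

1. ∠BRY = 35°  [△RYB]
2. ∠JBY = 98°  [cyclic JRYB, opposite ∠R+∠B]
3. ∠BJY = 35°  [same arc YB]
4. ∠BYJ = 47°  [△JYB]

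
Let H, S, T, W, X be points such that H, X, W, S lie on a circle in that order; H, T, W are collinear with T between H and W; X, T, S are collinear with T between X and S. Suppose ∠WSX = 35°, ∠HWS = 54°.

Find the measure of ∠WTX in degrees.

∠WTX = 89°

1. ∠WHX = 35°  [same arc XW]
2. ∠HXS = 54°  [same arc HS]
3. ∠HTX = 91°  [△HTX]
4. ∠WTX = 89°  [linear pair at T on HW]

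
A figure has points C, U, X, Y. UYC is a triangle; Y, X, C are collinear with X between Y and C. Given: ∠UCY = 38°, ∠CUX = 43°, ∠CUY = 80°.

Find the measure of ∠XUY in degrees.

∠XUY = 37°

1. ∠CYU = 62°  [△UYC]
2. ∠UCX = 38°  [X on ray CY]
3. ∠CXU = 99°  [△UXC]
4. ∠UYX = 62°  [X on ray YC]
5. ∠UXY = 81°  [linear pair at X on YC]
6. ∠XUY = 37°  [△UYX]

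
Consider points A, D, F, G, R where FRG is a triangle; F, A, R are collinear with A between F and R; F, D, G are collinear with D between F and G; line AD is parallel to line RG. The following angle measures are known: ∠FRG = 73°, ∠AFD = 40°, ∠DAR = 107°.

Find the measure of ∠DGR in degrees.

1. ∠DAF = 73°  [AD∥RG, corresponding at A]
2. ∠ADF = 67°  [△FAD]
3. ∠ADG = 113°  [linear pair at D on FG]
4. ∠DGR = 67°  [AD∥RG, co-interior at G–D]

∠DGR = 67°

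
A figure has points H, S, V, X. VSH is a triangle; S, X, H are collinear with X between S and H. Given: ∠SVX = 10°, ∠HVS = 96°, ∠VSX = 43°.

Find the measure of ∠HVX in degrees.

1. ∠SXV = 127°  [△VSX]
2. ∠HSV = 43°  [X on ray SH]
3. ∠HXV = 53°  [linear pair at X on SH]
4. ∠SHV = 41°  [△VSH]
5. ∠VHX = 41°  [X on ray HS]
6. ∠HVX = 86°  [△VXH]

∠HVX = 86°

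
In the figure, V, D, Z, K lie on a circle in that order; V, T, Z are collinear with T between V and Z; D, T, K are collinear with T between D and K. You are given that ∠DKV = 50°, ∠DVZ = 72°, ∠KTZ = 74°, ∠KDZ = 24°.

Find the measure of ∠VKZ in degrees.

1. ∠DZV = 50°  [same arc VD]
2. ∠VDZ = 58°  [△VDZ]
3. ∠VKZ = 122°  [cyclic VDZK, opposite ∠D+∠K]

∠VKZ = 122°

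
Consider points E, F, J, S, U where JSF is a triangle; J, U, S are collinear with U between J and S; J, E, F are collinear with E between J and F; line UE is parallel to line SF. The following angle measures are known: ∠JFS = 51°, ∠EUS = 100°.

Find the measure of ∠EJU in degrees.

∠EJU = 49°

1. ∠JEU = 51°  [UE∥SF, corresponding at E]
2. ∠EUJ = 80°  [linear pair at U on JS]
3. ∠EJU = 49°  [△JUE]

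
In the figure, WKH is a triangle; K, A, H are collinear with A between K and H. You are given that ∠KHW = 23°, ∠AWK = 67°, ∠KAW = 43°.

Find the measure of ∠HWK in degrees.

∠HWK = 87°

1. ∠AKW = 70°  [△WKA]
2. ∠HKW = 70°  [A on ray KH]
3. ∠HWK = 87°  [△WKH]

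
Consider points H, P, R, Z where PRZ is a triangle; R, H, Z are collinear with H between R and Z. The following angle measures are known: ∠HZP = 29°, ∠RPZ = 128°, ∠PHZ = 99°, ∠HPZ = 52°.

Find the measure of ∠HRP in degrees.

∠HRP = 23°

1. ∠PZR = 29°  [H on ray ZR]
2. ∠PRZ = 23°  [△PRZ]
3. ∠HRP = 23°  [H on ray RZ]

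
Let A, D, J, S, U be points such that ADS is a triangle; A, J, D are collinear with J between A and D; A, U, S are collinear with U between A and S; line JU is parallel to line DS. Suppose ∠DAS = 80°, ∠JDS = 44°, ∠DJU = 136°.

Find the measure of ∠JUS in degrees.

1. ∠JAU = 80°  [J on AD, U on AS]
2. ∠AJU = 44°  [linear pair at J on AD]
3. ∠AUJ = 56°  [△AJU]
4. ∠JUS = 124°  [linear pair at U on AS]

∠JUS = 124°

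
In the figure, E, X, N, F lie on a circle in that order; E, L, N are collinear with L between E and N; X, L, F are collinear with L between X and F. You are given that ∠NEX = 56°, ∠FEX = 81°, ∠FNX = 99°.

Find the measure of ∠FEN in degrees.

∠FEN = 25°

1. ∠NFX = 56°  [same arc XN]
2. ∠FXN = 25°  [△XNF]
3. ∠FEN = 25°  [same arc NF]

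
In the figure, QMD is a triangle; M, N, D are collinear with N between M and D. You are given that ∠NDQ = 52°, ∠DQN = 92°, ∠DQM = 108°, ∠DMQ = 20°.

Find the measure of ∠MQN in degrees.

1. ∠DNQ = 36°  [△QND]
2. ∠NMQ = 20°  [N on ray MD]
3. ∠MNQ = 144°  [linear pair at N on MD]
4. ∠MQN = 16°  [△QMN]

∠MQN = 16°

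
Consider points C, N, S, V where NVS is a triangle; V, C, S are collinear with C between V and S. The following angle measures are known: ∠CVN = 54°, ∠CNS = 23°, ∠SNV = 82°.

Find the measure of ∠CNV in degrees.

1. ∠NVS = 54°  [C on ray VS]
2. ∠NSV = 44°  [△NVS]
3. ∠CSN = 44°  [C on ray SV]
4. ∠NCS = 113°  [△NCS]
5. ∠NCV = 67°  [linear pair at C on VS]
6. ∠CNV = 59°  [△NVC]

∠CNV = 59°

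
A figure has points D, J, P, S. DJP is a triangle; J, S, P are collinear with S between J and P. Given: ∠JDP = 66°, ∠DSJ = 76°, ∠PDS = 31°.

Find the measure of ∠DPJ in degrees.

1. ∠DSP = 104°  [linear pair at S on JP]
2. ∠DPS = 45°  [△DSP]
3. ∠DPJ = 45°  [S on ray PJ]

∠DPJ = 45°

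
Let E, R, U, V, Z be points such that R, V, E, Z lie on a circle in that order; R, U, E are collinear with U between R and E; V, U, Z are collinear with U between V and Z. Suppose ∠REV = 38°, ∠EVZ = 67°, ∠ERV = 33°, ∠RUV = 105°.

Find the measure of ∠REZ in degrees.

∠REZ = 42°

1. ∠EVR = 109°  [△RVE]
2. ∠ERZ = 67°  [same arc EZ]
3. ∠EZR = 71°  [cyclic RVEZ, opposite ∠V+∠Z]
4. ∠REZ = 42°  [△REZ]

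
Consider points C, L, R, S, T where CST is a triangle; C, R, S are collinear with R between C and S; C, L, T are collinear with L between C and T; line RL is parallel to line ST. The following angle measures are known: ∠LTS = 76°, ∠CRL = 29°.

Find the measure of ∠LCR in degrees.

1. ∠CTS = 76°  [L on ray TC]
2. ∠CST = 29°  [RL∥ST, corresponding at R]
3. ∠SCT = 75°  [△CST]
4. ∠LCR = 75°  [R on CS, L on CT]

∠LCR = 75°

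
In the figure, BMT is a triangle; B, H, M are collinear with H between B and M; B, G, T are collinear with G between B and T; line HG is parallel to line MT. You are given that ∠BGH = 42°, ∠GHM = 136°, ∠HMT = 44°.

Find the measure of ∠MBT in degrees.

1. ∠BTM = 42°  [HG∥MT, corresponding at G]
2. ∠BMT = 44°  [H on ray MB]
3. ∠MBT = 94°  [△BMT]

∠MBT = 94°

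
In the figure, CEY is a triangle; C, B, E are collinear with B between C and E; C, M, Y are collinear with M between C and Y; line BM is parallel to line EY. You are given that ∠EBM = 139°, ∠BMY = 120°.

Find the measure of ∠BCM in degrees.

∠BCM = 79°

1. ∠CBM = 41°  [linear pair at B on CE]
2. ∠BMC = 60°  [linear pair at M on CY]
3. ∠BCM = 79°  [△CBM]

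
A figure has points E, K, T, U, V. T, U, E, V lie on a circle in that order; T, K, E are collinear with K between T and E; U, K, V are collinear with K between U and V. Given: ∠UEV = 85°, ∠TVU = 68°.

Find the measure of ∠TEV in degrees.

1. ∠UTV = 95°  [cyclic TUEV, opposite ∠T+∠E]
2. ∠TUV = 17°  [△TUV]
3. ∠TEV = 17°  [same arc TV]

∠TEV = 17°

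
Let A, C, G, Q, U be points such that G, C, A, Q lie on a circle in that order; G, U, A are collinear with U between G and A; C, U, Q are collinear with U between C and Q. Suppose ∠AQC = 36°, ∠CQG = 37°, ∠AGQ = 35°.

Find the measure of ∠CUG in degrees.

1. ∠CAG = 37°  [same arc GC]
2. ∠ACQ = 35°  [same arc AQ]
3. ∠AUC = 108°  [△CUA]
4. ∠CUG = 72°  [linear pair at U on GA]

∠CUG = 72°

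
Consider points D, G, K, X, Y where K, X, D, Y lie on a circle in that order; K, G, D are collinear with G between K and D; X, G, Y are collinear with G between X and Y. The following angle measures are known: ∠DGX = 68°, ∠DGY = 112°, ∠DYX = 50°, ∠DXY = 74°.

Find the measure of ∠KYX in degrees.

1. ∠KGY = 68°  [vertical angles at G]
2. ∠DKY = 74°  [same arc DY]
3. ∠KYX = 38°  [△KGY]

∠KYX = 38°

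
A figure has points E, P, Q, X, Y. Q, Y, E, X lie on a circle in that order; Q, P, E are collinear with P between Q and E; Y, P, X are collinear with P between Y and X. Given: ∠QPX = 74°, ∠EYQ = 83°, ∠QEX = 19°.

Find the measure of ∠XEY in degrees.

1. ∠EPX = 106°  [linear pair at P on QE]
2. ∠EXQ = 97°  [cyclic QYEX, opposite ∠Y+∠X]
3. ∠EQX = 64°  [△QEX]
4. ∠EXY = 55°  [△EPX]
5. ∠EYX = 64°  [same arc EX]
6. ∠XEY = 61°  [△YEX]

∠XEY = 61°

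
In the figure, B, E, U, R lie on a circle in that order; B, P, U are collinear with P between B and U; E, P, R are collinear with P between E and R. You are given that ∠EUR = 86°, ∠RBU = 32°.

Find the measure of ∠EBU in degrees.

1. ∠REU = 32°  [same arc UR]
2. ∠ERU = 62°  [△EUR]
3. ∠EBU = 62°  [same arc EU]

∠EBU = 62°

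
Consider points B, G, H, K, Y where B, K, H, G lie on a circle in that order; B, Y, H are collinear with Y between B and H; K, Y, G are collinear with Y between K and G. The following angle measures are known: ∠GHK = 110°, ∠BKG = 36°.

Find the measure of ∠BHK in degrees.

∠BHK = 74°

1. ∠GBK = 70°  [cyclic BKHG, opposite ∠B+∠H]
2. ∠BGK = 74°  [△BKG]
3. ∠BHK = 74°  [same arc BK]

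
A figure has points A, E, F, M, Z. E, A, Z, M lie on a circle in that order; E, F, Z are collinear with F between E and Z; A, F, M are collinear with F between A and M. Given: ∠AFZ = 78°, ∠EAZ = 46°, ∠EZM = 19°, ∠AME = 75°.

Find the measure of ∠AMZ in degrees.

∠AMZ = 59°

1. ∠EFM = 78°  [vertical angles at F]
2. ∠MFZ = 102°  [linear pair at F on EZ]
3. ∠AMZ = 59°  [△ZFM]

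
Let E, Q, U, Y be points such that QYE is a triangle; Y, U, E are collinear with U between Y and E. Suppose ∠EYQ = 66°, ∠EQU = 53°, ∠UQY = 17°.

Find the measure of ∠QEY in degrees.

∠QEY = 44°

1. ∠QYU = 66°  [U on ray YE]
2. ∠QUY = 97°  [△QYU]
3. ∠EUQ = 83°  [linear pair at U on YE]
4. ∠QEU = 44°  [△QUE]
5. ∠QEY = 44°  [U on ray EY]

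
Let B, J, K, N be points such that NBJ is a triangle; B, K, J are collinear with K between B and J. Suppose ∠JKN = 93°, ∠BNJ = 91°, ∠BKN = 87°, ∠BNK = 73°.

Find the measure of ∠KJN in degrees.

1. ∠KBN = 20°  [△NBK]
2. ∠JBN = 20°  [K on ray BJ]
3. ∠BJN = 69°  [△NBJ]
4. ∠KJN = 69°  [K on ray JB]

∠KJN = 69°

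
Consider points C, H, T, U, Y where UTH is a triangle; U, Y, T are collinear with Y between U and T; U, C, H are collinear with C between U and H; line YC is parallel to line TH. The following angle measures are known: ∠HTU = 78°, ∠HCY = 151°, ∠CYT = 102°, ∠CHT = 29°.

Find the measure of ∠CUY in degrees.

∠CUY = 73°

1. ∠CYU = 78°  [YC∥TH, corresponding at Y]
2. ∠UCY = 29°  [linear pair at C on UH]
3. ∠CUY = 73°  [△UYC]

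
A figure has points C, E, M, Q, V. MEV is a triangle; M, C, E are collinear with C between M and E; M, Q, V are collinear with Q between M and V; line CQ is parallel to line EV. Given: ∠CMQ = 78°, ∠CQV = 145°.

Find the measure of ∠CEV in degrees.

1. ∠CQM = 35°  [linear pair at Q on MV]
2. ∠MCQ = 67°  [△MCQ]
3. ∠ECQ = 113°  [linear pair at C on ME]
4. ∠CEV = 67°  [CQ∥EV, co-interior at E–C]

∠CEV = 67°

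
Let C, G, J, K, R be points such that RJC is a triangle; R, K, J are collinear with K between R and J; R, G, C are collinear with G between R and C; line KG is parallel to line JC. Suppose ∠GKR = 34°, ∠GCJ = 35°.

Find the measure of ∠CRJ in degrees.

∠CRJ = 111°

1. ∠CJR = 34°  [KG∥JC, corresponding at K]
2. ∠JCR = 35°  [G on ray CR]
3. ∠CRJ = 111°  [△RJC]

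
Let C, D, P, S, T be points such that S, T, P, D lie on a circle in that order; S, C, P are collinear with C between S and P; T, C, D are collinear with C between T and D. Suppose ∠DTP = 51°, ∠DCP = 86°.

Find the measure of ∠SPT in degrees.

1. ∠DSP = 51°  [same arc PD]
2. ∠DCS = 94°  [linear pair at C on SP]
3. ∠SDT = 35°  [△SCD]
4. ∠SPT = 35°  [same arc ST]

∠SPT = 35°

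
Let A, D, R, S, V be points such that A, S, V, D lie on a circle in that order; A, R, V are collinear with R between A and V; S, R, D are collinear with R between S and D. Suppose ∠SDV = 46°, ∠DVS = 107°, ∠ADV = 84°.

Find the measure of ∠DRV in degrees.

1. ∠DSV = 27°  [△SVD]
2. ∠DAV = 27°  [same arc VD]
3. ∠AVD = 69°  [△AVD]
4. ∠DRV = 65°  [△VRD]

∠DRV = 65°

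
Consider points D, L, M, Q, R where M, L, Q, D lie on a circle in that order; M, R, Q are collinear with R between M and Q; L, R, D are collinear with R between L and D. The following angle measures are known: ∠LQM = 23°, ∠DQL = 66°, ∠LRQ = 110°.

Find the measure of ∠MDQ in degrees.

∠MDQ = 90°

1. ∠LDM = 23°  [same arc ML]
2. ∠DML = 114°  [cyclic MLQD, opposite ∠M+∠Q]
3. ∠DRM = 110°  [vertical angles at R]
4. ∠DLM = 43°  [△MLD]
5. ∠DMQ = 47°  [△MRD]
6. ∠DQM = 43°  [same arc MD]
7. ∠MDQ = 90°  [△MQD]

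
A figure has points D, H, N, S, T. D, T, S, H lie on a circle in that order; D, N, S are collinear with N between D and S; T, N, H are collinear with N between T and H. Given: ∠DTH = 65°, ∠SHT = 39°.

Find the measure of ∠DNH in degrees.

1. ∠DSH = 65°  [same arc DH]
2. ∠HNS = 76°  [△SNH]
3. ∠DNH = 104°  [linear pair at N on DS]

∠DNH = 104°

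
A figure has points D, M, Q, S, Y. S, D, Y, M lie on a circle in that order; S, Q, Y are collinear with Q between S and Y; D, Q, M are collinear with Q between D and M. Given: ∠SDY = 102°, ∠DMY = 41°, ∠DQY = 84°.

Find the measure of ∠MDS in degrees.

1. ∠DSY = 41°  [same arc DY]
2. ∠DQS = 96°  [linear pair at Q on SY]
3. ∠MDS = 43°  [△SQD]

∠MDS = 43°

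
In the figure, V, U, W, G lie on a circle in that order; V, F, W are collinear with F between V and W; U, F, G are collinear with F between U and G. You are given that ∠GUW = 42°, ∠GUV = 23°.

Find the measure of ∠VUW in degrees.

∠VUW = 65°

1. ∠GVW = 42°  [same arc WG]
2. ∠GWV = 23°  [same arc VG]
3. ∠VGW = 115°  [△VWG]
4. ∠VUW = 65°  [cyclic VUWG, opposite ∠U+∠G]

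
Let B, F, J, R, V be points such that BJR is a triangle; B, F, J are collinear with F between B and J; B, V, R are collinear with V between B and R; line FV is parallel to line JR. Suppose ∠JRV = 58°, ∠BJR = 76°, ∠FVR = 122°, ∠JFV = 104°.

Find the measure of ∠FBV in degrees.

1. ∠BRJ = 58°  [V on ray RB]
2. ∠JBR = 46°  [△BJR]
3. ∠FBV = 46°  [F on BJ, V on BR]

∠FBV = 46°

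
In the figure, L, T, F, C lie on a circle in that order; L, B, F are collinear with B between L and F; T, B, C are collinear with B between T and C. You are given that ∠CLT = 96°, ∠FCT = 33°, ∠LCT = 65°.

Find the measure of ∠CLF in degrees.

1. ∠CFT = 84°  [cyclic LTFC, opposite ∠L+∠F]
2. ∠CTF = 63°  [△TFC]
3. ∠CLF = 63°  [same arc FC]

∠CLF = 63°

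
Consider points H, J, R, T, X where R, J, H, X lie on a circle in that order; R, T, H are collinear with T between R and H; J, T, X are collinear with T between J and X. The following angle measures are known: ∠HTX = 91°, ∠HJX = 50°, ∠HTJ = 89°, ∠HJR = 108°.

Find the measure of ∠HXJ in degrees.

∠HXJ = 31°

1. ∠JHR = 41°  [△JTH]
2. ∠HRJ = 31°  [△RJH]
3. ∠HXJ = 31°  [same arc JH]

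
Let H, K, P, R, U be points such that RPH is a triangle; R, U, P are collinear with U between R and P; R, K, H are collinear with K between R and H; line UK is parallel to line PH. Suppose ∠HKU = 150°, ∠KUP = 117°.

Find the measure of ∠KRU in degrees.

∠KRU = 87°

1. ∠RKU = 30°  [linear pair at K on RH]
2. ∠KUR = 63°  [linear pair at U on RP]
3. ∠KRU = 87°  [△RUK]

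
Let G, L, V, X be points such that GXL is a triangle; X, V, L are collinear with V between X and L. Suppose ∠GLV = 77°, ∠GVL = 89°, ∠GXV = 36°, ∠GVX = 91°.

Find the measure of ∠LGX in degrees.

∠LGX = 67°

1. ∠GLX = 77°  [V on ray LX]
2. ∠GXL = 36°  [V on ray XL]
3. ∠LGX = 67°  [△GXL]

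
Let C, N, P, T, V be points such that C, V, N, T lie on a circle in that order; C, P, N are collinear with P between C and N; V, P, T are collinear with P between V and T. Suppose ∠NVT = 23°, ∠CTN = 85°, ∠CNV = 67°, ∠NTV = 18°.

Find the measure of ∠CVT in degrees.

∠CVT = 72°

1. ∠NCT = 23°  [same arc NT]
2. ∠CNT = 72°  [△CNT]
3. ∠CVT = 72°  [same arc CT]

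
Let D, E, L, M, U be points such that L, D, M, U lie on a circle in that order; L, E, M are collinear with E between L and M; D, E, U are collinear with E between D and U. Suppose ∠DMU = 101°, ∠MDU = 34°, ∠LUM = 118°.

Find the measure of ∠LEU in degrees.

∠LEU = 73°

1. ∠DUM = 45°  [△DMU]
2. ∠MLU = 34°  [same arc MU]
3. ∠LMU = 28°  [△LMU]
4. ∠MEU = 107°  [△MEU]
5. ∠LEU = 73°  [linear pair at E on LM]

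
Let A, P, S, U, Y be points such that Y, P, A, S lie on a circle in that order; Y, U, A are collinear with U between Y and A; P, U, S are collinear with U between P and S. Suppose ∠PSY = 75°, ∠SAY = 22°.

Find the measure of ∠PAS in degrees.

∠PAS = 97°

1. ∠SPY = 22°  [same arc YS]
2. ∠PYS = 83°  [△YPS]
3. ∠PAS = 97°  [cyclic YPAS, opposite ∠Y+∠A]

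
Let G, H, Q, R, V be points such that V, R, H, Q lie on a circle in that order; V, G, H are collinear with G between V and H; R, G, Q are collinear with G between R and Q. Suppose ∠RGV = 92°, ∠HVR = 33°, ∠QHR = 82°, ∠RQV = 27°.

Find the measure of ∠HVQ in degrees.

∠HVQ = 65°

1. ∠HQR = 33°  [same arc RH]
2. ∠HRQ = 65°  [△RHQ]
3. ∠HVQ = 65°  [same arc HQ]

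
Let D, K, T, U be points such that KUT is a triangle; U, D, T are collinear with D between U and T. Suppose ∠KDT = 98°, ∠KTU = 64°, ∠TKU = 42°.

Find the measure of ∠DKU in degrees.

1. ∠KDU = 82°  [linear pair at D on UT]
2. ∠KUT = 74°  [△KUT]
3. ∠DUK = 74°  [D on ray UT]
4. ∠DKU = 24°  [△KUD]

∠DKU = 24°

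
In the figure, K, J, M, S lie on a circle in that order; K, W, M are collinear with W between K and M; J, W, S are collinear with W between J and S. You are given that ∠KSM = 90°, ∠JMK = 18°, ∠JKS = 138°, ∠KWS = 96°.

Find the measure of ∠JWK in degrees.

1. ∠KJM = 90°  [cyclic KJMS, opposite ∠J+∠S]
2. ∠JSK = 18°  [same arc KJ]
3. ∠JKM = 72°  [△KJM]
4. ∠KJS = 24°  [△KJS]
5. ∠JWK = 84°  [△KWJ]

∠JWK = 84°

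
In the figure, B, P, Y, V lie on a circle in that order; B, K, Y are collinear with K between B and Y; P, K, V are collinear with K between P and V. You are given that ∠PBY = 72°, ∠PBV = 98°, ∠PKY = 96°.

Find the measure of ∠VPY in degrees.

∠VPY = 26°

1. ∠PVY = 72°  [same arc PY]
2. ∠PYV = 82°  [cyclic BPYV, opposite ∠B+∠Y]
3. ∠VPY = 26°  [△PYV]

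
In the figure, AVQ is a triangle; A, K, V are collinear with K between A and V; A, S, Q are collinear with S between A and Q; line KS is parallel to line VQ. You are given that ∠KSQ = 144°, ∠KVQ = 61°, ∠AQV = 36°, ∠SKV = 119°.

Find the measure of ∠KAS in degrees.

1. ∠ASK = 36°  [linear pair at S on AQ]
2. ∠AKS = 61°  [linear pair at K on AV]
3. ∠KAS = 83°  [△AKS]

∠KAS = 83°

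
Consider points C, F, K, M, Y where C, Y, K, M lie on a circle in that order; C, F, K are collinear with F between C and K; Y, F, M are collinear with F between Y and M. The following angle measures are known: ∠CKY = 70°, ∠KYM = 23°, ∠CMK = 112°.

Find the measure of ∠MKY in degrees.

1. ∠CYK = 68°  [cyclic CYKM, opposite ∠Y+∠M]
2. ∠KCY = 42°  [△CYK]
3. ∠KMY = 42°  [same arc YK]
4. ∠MKY = 115°  [△YKM]

∠MKY = 115°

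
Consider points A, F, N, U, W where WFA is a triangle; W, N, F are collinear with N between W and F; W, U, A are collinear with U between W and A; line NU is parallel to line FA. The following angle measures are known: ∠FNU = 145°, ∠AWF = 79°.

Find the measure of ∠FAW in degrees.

∠FAW = 66°

1. ∠UNW = 35°  [linear pair at N on WF]
2. ∠NWU = 79°  [N on WF, U on WA]
3. ∠NUW = 66°  [△WNU]
4. ∠FAW = 66°  [NU∥FA, corresponding at U]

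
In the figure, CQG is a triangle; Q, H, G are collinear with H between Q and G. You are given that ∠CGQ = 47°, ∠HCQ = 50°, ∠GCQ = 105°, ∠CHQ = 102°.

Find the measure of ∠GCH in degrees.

∠GCH = 55°

1. ∠CGH = 47°  [H on ray GQ]
2. ∠CHG = 78°  [linear pair at H on QG]
3. ∠GCH = 55°  [△CHG]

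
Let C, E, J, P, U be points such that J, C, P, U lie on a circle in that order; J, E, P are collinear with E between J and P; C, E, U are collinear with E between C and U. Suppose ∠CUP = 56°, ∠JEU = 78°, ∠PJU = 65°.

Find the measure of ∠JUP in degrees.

∠JUP = 93°

1. ∠PEU = 102°  [linear pair at E on JP]
2. ∠JPU = 22°  [△PEU]
3. ∠JUP = 93°  [△JPU]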